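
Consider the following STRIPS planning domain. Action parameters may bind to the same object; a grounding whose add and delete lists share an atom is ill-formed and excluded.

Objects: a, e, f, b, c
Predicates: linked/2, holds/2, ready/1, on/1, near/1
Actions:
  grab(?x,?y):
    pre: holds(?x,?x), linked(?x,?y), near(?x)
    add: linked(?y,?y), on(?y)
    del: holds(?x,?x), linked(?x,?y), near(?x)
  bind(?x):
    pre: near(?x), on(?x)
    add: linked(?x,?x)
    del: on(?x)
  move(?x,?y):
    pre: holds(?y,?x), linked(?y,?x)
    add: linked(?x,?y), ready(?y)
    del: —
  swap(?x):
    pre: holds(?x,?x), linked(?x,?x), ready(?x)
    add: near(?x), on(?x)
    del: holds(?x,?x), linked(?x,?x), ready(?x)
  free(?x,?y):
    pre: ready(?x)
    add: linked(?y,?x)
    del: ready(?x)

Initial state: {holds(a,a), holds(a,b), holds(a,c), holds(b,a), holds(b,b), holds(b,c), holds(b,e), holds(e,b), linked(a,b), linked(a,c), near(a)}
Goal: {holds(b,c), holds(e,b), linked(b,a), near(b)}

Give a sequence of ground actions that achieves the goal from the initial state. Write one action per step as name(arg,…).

move(b,a); grab(a,b); move(a,b); swap(b)

1. move(b,a)  →  {holds(a,a), holds(a,b), holds(a,c), holds(b,a), holds(b,b), holds(b,c), holds(b,e), holds(e,b), linked(a,b), linked(a,c), linked(b,a), near(a), ready(a)}
2. grab(a,b)  →  {holds(a,b), holds(a,c), holds(b,a), holds(b,b), holds(b,c), holds(b,e), holds(e,b), linked(a,c), linked(b,a), linked(b,b), on(b), ready(a)}
3. move(a,b)  →  {holds(a,b), holds(a,c), holds(b,a), holds(b,b), holds(b,c), holds(b,e), holds(e,b), linked(a,b), linked(a,c), linked(b,a), linked(b,b), on(b), ready(a), ready(b)}
4. swap(b)  →  {holds(a,b), holds(a,c), holds(b,a), holds(b,c), holds(b,e), holds(e,b), linked(a,b), linked(a,c), linked(b,a), near(b), on(b), ready(a)}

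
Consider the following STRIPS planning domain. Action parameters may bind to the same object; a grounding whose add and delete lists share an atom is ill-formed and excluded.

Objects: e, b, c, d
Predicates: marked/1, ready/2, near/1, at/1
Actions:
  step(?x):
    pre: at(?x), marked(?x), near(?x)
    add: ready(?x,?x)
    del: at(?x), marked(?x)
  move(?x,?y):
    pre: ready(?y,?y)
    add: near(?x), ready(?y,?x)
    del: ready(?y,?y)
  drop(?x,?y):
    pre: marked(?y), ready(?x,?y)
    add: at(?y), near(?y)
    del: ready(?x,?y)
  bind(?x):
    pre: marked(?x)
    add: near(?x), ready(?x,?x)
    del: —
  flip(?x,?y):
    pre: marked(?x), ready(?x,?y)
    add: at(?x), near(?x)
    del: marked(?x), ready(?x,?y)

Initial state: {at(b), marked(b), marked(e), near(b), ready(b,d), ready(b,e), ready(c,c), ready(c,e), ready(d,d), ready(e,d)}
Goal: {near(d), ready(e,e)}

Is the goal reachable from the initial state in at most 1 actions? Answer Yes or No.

1. move(d,c)  →  {at(b), marked(b), marked(e), near(b), near(d), ready(b,d), ready(b,e), ready(c,d), ready(c,e), ready(d,d), ready(e,d)}
2. bind(e)  →  {at(b), marked(b), marked(e), near(b), near(d), near(e), ready(b,d), ready(b,e), ready(c,d), ready(c,e), ready(d,d), ready(e,d), ready(e,e)}
optimal plan length = 2; 2 > 1

No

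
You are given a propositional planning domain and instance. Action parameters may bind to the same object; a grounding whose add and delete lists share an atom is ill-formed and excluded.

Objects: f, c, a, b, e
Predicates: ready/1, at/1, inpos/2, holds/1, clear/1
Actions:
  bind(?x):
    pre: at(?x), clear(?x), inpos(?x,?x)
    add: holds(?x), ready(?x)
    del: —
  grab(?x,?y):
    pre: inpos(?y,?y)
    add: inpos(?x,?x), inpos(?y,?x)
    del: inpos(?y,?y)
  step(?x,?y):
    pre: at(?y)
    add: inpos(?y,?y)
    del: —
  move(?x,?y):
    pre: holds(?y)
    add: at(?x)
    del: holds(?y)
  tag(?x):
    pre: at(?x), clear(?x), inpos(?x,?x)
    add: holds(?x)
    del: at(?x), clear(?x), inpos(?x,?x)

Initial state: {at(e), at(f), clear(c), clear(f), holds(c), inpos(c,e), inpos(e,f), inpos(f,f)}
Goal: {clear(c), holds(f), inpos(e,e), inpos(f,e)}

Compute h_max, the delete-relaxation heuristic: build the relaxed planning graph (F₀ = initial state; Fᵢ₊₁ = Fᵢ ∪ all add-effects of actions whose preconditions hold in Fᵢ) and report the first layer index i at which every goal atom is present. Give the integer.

F0 = init (8 atoms)
F1 = F0 ∪ {at(a), at(b), at(c), holds(f), inpos(a,a), inpos(b,b), inpos(c,c), inpos(e,e), inpos(f,a), inpos(f,b), inpos(f,c), inpos(f,e), ready(f)}  (21 atoms)
goal ⊆ F1  ⇒  h_max = 1

1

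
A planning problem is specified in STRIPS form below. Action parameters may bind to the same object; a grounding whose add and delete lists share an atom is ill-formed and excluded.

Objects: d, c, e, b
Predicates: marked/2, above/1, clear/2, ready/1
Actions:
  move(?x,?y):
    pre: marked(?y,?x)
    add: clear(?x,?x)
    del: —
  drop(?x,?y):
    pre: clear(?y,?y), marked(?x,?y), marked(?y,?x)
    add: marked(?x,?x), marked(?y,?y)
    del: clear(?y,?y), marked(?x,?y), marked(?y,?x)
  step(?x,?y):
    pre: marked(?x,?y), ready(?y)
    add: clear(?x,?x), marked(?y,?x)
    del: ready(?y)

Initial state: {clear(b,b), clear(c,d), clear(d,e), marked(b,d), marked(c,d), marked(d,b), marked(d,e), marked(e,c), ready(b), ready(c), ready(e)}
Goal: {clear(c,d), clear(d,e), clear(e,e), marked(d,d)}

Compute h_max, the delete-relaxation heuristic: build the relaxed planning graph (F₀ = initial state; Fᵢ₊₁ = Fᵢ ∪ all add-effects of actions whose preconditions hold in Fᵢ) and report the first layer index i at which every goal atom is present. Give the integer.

1

F0 = init (11 atoms)
F1 = F0 ∪ {clear(c,c), clear(d,d), clear(e,e), marked(b,b), marked(c,e), marked(d,d), marked(e,d)}  (18 atoms)
goal ⊆ F1  ⇒  h_max = 1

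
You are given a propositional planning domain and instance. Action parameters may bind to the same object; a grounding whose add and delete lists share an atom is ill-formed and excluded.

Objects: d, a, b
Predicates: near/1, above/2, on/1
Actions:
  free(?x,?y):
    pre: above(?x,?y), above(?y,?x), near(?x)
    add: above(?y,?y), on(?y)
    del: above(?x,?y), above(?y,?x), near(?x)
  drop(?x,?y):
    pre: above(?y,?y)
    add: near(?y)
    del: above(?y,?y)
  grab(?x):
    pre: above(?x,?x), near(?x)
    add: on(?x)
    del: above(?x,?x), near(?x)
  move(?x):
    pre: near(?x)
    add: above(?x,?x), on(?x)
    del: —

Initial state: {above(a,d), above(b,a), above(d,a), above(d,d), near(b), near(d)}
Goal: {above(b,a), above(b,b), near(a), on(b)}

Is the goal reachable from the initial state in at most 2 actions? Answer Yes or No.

1. free(d,a)  →  {above(a,a), above(b,a), above(d,d), near(b), on(a)}
2. drop(d,a)  →  {above(b,a), above(d,d), near(a), near(b), on(a)}
3. move(b)  →  {above(b,a), above(b,b), above(d,d), near(a), near(b), on(a), on(b)}
optimal plan length = 3; 3 > 2

No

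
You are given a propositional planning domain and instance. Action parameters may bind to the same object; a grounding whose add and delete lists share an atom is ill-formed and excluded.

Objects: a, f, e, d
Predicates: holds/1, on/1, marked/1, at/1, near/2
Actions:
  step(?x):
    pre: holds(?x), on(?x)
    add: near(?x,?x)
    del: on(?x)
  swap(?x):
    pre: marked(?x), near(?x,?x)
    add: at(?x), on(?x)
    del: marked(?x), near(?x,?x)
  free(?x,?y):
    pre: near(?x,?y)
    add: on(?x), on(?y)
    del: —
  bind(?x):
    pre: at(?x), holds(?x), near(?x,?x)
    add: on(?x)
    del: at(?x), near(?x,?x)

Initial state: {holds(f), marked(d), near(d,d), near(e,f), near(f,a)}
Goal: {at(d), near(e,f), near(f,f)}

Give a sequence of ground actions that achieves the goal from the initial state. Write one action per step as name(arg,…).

1. swap(d)  →  {at(d), holds(f), near(e,f), near(f,a), on(d)}
2. free(f,a)  →  {at(d), holds(f), near(e,f), near(f,a), on(a), on(d), on(f)}
3. step(f)  →  {at(d), holds(f), near(e,f), near(f,a), near(f,f), on(a), on(d)}

swap(d); free(f,a); step(f)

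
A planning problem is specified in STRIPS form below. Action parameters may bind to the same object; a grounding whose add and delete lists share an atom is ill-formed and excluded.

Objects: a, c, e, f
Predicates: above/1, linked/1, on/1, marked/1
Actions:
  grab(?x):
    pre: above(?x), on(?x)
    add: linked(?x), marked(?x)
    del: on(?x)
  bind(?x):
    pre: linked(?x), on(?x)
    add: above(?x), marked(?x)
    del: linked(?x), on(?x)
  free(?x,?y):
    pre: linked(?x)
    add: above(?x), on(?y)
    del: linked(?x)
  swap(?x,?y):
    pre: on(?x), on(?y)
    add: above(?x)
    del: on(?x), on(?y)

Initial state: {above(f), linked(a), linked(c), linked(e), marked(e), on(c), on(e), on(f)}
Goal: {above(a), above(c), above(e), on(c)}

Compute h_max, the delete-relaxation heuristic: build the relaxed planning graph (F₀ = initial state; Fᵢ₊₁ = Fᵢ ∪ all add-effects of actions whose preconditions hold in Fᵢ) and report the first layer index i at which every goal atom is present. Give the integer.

F0 = init (8 atoms)
F1 = F0 ∪ {above(a), above(c), above(e), linked(f), marked(c), marked(f), on(a)}  (15 atoms)
goal ⊆ F1  ⇒  h_max = 1

1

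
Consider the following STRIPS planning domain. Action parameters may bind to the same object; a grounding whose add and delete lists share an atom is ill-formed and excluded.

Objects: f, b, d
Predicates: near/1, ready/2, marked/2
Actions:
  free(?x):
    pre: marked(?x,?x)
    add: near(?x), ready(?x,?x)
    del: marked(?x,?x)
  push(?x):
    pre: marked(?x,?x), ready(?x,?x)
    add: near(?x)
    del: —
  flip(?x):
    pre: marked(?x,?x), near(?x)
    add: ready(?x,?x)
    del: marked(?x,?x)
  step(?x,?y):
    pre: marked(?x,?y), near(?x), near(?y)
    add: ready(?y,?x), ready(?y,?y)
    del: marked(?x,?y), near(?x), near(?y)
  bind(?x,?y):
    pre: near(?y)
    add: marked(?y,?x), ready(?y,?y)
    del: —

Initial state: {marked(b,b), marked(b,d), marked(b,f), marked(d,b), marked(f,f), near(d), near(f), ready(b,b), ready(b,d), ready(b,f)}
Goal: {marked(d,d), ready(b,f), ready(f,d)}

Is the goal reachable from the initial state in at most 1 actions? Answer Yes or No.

1. bind(f,d)  →  {marked(b,b), marked(b,d), marked(b,f), marked(d,b), marked(d,f), marked(f,f), near(d), near(f), ready(b,b), ready(b,d), ready(b,f), ready(d,d)}
2. bind(d,d)  →  {marked(b,b), marked(b,d), marked(b,f), marked(d,b), marked(d,d), marked(d,f), marked(f,f), near(d), near(f), ready(b,b), ready(b,d), ready(b,f), ready(d,d)}
3. step(d,f)  →  {marked(b,b), marked(b,d), marked(b,f), marked(d,b), marked(d,d), marked(f,f), ready(b,b), ready(b,d), ready(b,f), ready(d,d), ready(f,d), ready(f,f)}
optimal plan length = 3; 3 > 1

No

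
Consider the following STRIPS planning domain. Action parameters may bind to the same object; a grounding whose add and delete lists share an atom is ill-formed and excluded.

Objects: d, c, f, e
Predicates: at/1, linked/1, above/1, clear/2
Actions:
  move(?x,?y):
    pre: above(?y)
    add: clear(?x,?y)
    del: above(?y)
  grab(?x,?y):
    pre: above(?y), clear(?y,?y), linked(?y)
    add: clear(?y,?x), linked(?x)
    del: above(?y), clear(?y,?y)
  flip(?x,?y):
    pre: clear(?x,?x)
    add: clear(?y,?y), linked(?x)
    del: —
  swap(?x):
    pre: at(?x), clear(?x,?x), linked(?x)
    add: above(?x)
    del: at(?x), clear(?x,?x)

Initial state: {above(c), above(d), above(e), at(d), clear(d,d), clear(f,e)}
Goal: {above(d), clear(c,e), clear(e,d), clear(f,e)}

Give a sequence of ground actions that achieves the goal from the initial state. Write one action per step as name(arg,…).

1. move(c,e)  →  {above(c), above(d), at(d), clear(c,e), clear(d,d), clear(f,e)}
2. move(e,d)  →  {above(c), at(d), clear(c,e), clear(d,d), clear(e,d), clear(f,e)}
3. flip(d,d)  →  {above(c), at(d), clear(c,e), clear(d,d), clear(e,d), clear(f,e), linked(d)}
4. swap(d)  →  {above(c), above(d), clear(c,e), clear(e,d), clear(f,e), linked(d)}

move(c,e); move(e,d); flip(d,d); swap(d)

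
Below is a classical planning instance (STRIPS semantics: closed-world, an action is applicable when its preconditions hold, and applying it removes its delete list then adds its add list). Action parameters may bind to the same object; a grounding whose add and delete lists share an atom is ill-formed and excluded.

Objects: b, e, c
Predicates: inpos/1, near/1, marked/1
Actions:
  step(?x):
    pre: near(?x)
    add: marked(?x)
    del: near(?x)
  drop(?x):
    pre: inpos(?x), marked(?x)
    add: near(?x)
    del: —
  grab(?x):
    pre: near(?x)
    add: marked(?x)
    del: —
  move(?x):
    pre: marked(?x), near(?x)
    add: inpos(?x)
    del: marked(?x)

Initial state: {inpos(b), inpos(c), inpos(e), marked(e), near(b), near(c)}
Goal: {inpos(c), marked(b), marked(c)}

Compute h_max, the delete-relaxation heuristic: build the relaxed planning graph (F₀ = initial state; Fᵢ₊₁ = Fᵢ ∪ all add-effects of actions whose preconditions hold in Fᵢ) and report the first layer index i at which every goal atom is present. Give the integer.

1

F0 = init (6 atoms)
F1 = F0 ∪ {marked(b), marked(c), near(e)}  (9 atoms)
goal ⊆ F1  ⇒  h_max = 1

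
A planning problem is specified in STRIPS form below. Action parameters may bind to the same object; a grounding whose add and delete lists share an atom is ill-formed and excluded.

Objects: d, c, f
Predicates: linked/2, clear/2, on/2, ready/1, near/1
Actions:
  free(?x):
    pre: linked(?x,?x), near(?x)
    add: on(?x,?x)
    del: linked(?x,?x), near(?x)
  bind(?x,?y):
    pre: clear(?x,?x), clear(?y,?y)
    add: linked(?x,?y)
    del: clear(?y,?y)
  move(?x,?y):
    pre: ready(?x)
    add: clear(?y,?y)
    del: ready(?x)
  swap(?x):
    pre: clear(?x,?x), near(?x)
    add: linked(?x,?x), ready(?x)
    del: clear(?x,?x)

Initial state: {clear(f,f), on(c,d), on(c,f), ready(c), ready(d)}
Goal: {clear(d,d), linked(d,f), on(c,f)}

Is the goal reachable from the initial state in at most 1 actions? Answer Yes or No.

No

1. move(d,d)  →  {clear(d,d), clear(f,f), on(c,d), on(c,f), ready(c)}
2. bind(d,f)  →  {clear(d,d), linked(d,f), on(c,d), on(c,f), ready(c)}
optimal plan length = 2; 2 > 1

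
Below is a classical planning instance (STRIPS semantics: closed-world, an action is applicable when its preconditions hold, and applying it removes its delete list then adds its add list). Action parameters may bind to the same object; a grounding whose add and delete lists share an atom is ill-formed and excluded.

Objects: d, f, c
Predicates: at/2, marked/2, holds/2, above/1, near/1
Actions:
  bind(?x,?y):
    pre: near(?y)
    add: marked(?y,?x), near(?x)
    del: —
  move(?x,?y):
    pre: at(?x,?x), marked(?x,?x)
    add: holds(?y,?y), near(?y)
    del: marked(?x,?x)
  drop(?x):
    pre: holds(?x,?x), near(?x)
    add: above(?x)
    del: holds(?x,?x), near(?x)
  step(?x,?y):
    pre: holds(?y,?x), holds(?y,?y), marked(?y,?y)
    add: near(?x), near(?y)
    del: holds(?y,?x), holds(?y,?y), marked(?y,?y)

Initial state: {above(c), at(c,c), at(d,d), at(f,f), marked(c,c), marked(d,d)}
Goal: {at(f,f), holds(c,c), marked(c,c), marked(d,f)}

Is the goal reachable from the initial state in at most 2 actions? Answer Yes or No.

No

1. move(d,c)  →  {above(c), at(c,c), at(d,d), at(f,f), holds(c,c), marked(c,c), near(c)}
2. bind(d,c)  →  {above(c), at(c,c), at(d,d), at(f,f), holds(c,c), marked(c,c), marked(c,d), near(c), near(d)}
3. bind(f,d)  →  {above(c), at(c,c), at(d,d), at(f,f), holds(c,c), marked(c,c), marked(c,d), marked(d,f), near(c), near(d), near(f)}
optimal plan length = 3; 3 > 2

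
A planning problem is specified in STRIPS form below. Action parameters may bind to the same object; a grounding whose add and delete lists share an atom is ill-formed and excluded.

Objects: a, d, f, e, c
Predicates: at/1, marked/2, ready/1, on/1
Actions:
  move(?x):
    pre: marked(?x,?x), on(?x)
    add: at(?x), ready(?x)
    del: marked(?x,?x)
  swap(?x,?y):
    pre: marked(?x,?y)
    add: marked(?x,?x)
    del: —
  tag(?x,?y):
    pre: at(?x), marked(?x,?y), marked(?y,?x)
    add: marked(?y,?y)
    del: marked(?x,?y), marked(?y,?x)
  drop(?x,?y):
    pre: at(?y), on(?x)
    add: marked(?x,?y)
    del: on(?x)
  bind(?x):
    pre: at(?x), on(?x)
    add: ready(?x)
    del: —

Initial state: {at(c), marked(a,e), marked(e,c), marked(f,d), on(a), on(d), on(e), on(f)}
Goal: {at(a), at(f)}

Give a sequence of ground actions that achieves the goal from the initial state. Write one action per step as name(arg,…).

swap(a,e); move(a); swap(f,d); move(f)

1. swap(a,e)  →  {at(c), marked(a,a), marked(a,e), marked(e,c), marked(f,d), on(a), on(d), on(e), on(f)}
2. move(a)  →  {at(a), at(c), marked(a,e), marked(e,c), marked(f,d), on(a), on(d), on(e), on(f), ready(a)}
3. swap(f,d)  →  {at(a), at(c), marked(a,e), marked(e,c), marked(f,d), marked(f,f), on(a), on(d), on(e), on(f), ready(a)}
4. move(f)  →  {at(a), at(c), at(f), marked(a,e), marked(e,c), marked(f,d), on(a), on(d), on(e), on(f), ready(a), ready(f)}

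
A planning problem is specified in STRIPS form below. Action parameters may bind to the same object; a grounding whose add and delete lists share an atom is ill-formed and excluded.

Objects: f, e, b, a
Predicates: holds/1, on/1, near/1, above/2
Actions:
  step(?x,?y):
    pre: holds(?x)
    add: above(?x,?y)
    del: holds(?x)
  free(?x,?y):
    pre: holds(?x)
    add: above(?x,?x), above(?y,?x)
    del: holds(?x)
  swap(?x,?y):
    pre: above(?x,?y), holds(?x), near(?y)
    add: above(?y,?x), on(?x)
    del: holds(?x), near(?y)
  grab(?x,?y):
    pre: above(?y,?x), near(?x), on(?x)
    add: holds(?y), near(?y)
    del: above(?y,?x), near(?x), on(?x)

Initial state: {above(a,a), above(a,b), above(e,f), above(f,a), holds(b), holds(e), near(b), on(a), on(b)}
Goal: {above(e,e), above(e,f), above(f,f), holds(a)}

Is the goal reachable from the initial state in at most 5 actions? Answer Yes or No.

1. step(e,e)  →  {above(a,a), above(a,b), above(e,e), above(e,f), above(f,a), holds(b), near(b), on(a), on(b)}
2. grab(b,a)  →  {above(a,a), above(e,e), above(e,f), above(f,a), holds(a), holds(b), near(a), on(a)}
3. grab(a,f)  →  {above(a,a), above(e,e), above(e,f), holds(a), holds(b), holds(f), near(f)}
4. step(f,f)  →  {above(a,a), above(e,e), above(e,f), above(f,f), holds(a), holds(b), near(f)}
optimal plan length = 4; 4 ≤ 5

Yes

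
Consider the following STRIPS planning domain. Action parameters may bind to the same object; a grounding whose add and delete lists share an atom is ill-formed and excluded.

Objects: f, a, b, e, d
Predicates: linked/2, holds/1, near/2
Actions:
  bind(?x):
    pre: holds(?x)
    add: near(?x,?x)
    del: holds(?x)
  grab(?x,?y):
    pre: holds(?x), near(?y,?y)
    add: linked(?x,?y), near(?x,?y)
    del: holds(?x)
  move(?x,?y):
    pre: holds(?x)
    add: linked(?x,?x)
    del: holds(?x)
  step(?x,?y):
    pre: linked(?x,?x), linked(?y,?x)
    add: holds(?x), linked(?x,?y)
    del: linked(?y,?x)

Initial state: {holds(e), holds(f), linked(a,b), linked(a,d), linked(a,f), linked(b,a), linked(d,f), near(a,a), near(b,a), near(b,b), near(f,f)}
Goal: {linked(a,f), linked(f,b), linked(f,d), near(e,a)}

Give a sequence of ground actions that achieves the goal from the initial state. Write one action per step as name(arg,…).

grab(f,f); grab(e,a); step(f,d); grab(f,b)

1. grab(f,f)  →  {holds(e), linked(a,b), linked(a,d), linked(a,f), linked(b,a), linked(d,f), linked(f,f), near(a,a), near(b,a), near(b,b), near(f,f)}
2. grab(e,a)  →  {linked(a,b), linked(a,d), linked(a,f), linked(b,a), linked(d,f), linked(e,a), linked(f,f), near(a,a), near(b,a), near(b,b), near(e,a), near(f,f)}
3. step(f,d)  →  {holds(f), linked(a,b), linked(a,d), linked(a,f), linked(b,a), linked(e,a), linked(f,d), linked(f,f), near(a,a), near(b,a), near(b,b), near(e,a), near(f,f)}
4. grab(f,b)  →  {linked(a,b), linked(a,d), linked(a,f), linked(b,a), linked(e,a), linked(f,b), linked(f,d), linked(f,f), near(a,a), near(b,a), near(b,b), near(e,a), near(f,b), near(f,f)}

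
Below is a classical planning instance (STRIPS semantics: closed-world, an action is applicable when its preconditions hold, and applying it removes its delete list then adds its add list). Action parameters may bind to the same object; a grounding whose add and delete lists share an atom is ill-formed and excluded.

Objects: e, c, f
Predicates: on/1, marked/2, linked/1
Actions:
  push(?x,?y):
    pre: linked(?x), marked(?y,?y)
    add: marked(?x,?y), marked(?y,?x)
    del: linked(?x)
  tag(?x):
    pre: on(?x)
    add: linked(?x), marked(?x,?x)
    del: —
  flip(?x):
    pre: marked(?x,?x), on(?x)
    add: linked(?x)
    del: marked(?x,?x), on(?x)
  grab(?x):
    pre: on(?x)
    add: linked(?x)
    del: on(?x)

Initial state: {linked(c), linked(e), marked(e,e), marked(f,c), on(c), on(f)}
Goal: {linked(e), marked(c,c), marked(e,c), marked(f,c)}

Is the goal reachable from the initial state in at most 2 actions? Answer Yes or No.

Yes

1. push(c,e)  →  {linked(e), marked(c,e), marked(e,c), marked(e,e), marked(f,c), on(c), on(f)}
2. tag(c)  →  {linked(c), linked(e), marked(c,c), marked(c,e), marked(e,c), marked(e,e), marked(f,c), on(c), on(f)}
optimal plan length = 2; 2 ≤ 2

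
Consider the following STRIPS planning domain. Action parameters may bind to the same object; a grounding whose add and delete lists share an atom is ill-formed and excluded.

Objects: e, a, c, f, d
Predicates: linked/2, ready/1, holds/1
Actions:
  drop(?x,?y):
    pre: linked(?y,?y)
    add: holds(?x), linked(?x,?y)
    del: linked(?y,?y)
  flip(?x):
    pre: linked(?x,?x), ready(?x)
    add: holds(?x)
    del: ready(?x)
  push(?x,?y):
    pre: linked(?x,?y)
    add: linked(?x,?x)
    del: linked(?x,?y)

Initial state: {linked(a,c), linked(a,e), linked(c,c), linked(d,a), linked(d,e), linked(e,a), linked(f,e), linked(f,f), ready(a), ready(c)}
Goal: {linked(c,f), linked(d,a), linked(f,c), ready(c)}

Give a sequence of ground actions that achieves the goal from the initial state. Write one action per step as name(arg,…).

drop(c,f); drop(f,c)

1. drop(c,f)  →  {holds(c), linked(a,c), linked(a,e), linked(c,c), linked(c,f), linked(d,a), linked(d,e), linked(e,a), linked(f,e), ready(a), ready(c)}
2. drop(f,c)  →  {holds(c), holds(f), linked(a,c), linked(a,e), linked(c,f), linked(d,a), linked(d,e), linked(e,a), linked(f,c), linked(f,e), ready(a), ready(c)}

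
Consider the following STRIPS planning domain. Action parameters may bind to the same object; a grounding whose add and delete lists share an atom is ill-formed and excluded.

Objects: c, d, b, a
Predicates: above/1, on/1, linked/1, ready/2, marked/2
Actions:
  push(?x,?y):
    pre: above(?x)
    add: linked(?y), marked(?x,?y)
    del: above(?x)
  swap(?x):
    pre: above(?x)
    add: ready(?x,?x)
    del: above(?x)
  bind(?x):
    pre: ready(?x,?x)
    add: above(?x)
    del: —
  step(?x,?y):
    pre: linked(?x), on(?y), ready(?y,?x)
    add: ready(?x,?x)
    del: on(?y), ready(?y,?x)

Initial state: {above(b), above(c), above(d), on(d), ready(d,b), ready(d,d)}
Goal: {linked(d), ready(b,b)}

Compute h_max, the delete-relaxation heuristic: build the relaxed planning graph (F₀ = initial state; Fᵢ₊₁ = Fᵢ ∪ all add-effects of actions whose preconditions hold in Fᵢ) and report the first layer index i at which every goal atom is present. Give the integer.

F0 = init (6 atoms)
F1 = F0 ∪ {linked(a), linked(b), linked(c), linked(d), marked(b,a), marked(b,b), marked(b,c), marked(b,d), marked(c,a), marked(c,b), marked(c,c), marked(c,d), marked(d,a), marked(d,b), marked(d,c), marked(d,d), ready(b,b), ready(c,c)}  (24 atoms)
goal ⊆ F1  ⇒  h_max = 1

1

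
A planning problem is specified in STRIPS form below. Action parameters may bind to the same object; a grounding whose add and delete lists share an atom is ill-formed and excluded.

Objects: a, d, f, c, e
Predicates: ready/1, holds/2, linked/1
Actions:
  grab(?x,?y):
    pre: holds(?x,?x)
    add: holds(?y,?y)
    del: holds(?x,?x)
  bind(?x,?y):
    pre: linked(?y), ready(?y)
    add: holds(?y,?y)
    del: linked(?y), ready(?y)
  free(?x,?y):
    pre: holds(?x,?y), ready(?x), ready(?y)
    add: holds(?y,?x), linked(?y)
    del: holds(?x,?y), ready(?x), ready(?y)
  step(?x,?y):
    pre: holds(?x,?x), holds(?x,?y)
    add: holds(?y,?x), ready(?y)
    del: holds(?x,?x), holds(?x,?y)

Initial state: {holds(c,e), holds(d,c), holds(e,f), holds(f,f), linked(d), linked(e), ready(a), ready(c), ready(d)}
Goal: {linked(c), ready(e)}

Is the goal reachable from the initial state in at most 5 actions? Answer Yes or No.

1. grab(f,c)  →  {holds(c,c), holds(c,e), holds(d,c), holds(e,f), linked(d), linked(e), ready(a), ready(c), ready(d)}
2. free(d,c)  →  {holds(c,c), holds(c,d), holds(c,e), holds(e,f), linked(c), linked(d), linked(e), ready(a)}
3. step(c,e)  →  {holds(c,d), holds(e,c), holds(e,f), linked(c), linked(d), linked(e), ready(a), ready(e)}
optimal plan length = 3; 3 ≤ 5

Yes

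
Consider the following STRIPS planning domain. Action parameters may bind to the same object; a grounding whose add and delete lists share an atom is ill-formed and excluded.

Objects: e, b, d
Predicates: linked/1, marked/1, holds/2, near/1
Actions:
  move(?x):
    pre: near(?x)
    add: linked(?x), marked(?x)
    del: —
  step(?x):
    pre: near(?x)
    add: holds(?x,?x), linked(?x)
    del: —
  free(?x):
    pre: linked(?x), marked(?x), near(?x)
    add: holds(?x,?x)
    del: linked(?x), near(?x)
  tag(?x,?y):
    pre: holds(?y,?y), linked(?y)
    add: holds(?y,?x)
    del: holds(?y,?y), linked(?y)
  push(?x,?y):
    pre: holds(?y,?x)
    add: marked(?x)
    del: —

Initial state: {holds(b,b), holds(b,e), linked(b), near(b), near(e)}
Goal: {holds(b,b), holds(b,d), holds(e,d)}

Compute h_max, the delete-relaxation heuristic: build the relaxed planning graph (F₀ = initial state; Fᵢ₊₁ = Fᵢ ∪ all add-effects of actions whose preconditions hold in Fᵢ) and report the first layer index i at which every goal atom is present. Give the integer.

F0 = init (5 atoms)
F1 = F0 ∪ {holds(b,d), holds(e,e), linked(e), marked(b), marked(e)}  (10 atoms)
F2 = F1 ∪ {holds(e,b), holds(e,d), marked(d)}  (13 atoms)
goal ⊆ F2  ⇒  h_max = 2

2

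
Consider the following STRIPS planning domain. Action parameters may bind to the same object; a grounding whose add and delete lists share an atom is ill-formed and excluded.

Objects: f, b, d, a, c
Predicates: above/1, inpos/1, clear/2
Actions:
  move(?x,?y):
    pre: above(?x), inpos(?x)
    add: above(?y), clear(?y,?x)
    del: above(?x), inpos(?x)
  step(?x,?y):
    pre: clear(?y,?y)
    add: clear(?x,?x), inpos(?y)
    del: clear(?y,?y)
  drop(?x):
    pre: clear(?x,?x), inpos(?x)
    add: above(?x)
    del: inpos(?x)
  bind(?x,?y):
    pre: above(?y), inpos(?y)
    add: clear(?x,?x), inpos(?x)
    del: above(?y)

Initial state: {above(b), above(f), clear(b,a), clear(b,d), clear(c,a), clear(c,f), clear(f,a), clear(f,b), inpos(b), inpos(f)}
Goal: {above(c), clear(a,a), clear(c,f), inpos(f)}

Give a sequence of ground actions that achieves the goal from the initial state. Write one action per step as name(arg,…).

move(b,c); bind(a,f)

1. move(b,c)  →  {above(c), above(f), clear(b,a), clear(b,d), clear(c,a), clear(c,b), clear(c,f), clear(f,a), clear(f,b), inpos(f)}
2. bind(a,f)  →  {above(c), clear(a,a), clear(b,a), clear(b,d), clear(c,a), clear(c,b), clear(c,f), clear(f,a), clear(f,b), inpos(a), inpos(f)}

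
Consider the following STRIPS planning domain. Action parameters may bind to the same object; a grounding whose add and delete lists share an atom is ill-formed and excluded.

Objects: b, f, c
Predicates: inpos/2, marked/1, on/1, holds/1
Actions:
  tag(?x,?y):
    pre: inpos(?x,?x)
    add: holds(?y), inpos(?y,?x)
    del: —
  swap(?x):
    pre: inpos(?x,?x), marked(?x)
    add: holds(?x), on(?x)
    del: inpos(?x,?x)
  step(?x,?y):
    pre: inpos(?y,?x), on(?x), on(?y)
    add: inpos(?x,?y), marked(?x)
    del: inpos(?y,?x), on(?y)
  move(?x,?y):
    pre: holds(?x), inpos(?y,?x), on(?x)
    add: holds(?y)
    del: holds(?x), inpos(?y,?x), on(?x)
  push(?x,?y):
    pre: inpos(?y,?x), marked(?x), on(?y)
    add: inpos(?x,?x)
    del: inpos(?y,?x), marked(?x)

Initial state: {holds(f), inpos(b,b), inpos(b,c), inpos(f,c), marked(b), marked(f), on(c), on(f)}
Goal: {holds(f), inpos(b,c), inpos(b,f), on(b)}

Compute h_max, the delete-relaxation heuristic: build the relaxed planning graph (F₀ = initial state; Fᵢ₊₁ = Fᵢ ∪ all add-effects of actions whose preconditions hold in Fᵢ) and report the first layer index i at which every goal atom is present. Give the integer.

F0 = init (8 atoms)
F1 = F0 ∪ {holds(b), holds(c), inpos(c,b), inpos(c,f), inpos(f,b), marked(c), on(b)}  (15 atoms)
F2 = F1 ∪ {inpos(b,f), inpos(c,c), inpos(f,f)}  (18 atoms)
goal ⊆ F2  ⇒  h_max = 2

2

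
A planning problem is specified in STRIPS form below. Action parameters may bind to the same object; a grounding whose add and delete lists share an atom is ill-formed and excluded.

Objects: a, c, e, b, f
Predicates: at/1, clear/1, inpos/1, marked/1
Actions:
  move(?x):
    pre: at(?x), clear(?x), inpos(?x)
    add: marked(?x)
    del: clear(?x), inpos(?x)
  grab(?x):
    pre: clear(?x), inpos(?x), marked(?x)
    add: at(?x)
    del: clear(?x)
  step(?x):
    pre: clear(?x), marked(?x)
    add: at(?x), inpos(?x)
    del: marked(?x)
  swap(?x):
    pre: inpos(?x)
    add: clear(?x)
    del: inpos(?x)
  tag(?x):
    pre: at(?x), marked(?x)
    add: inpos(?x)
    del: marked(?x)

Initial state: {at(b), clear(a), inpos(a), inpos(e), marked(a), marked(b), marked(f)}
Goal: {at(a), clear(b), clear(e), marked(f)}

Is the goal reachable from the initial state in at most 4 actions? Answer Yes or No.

1. grab(a)  →  {at(a), at(b), inpos(a), inpos(e), marked(a), marked(b), marked(f)}
2. swap(e)  →  {at(a), at(b), clear(e), inpos(a), marked(a), marked(b), marked(f)}
3. tag(b)  →  {at(a), at(b), clear(e), inpos(a), inpos(b), marked(a), marked(f)}
4. swap(b)  →  {at(a), at(b), clear(b), clear(e), inpos(a), marked(a), marked(f)}
optimal plan length = 4; 4 ≤ 4

Yes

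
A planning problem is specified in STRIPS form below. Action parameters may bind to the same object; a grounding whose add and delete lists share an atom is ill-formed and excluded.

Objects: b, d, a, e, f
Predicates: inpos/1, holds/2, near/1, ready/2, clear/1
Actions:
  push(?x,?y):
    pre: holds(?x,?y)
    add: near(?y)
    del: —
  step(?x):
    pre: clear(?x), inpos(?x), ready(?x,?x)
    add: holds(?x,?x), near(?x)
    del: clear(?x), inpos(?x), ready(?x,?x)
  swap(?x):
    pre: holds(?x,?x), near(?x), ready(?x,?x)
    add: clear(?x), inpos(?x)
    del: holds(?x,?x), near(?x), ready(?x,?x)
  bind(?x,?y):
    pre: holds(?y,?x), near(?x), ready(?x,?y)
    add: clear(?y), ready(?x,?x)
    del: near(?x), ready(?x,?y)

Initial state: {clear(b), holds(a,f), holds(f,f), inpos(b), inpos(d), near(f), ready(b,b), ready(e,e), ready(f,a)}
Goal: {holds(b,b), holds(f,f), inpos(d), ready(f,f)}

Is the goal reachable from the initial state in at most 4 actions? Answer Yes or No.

Yes

1. step(b)  →  {holds(a,f), holds(b,b), holds(f,f), inpos(d), near(b), near(f), ready(e,e), ready(f,a)}
2. bind(f,a)  →  {clear(a), holds(a,f), holds(b,b), holds(f,f), inpos(d), near(b), ready(e,e), ready(f,f)}
optimal plan length = 2; 2 ≤ 4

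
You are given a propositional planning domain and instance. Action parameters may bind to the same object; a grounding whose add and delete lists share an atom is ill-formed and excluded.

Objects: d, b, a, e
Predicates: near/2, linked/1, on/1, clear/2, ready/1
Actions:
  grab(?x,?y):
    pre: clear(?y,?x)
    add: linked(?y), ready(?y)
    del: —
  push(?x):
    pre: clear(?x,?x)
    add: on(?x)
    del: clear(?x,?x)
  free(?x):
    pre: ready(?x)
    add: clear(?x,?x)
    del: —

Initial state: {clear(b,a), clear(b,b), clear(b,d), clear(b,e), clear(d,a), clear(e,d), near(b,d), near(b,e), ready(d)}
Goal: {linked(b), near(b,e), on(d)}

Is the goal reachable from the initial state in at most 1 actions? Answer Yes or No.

No

1. grab(d,b)  →  {clear(b,a), clear(b,b), clear(b,d), clear(b,e), clear(d,a), clear(e,d), linked(b), near(b,d), near(b,e), ready(b), ready(d)}
2. free(d)  →  {clear(b,a), clear(b,b), clear(b,d), clear(b,e), clear(d,a), clear(d,d), clear(e,d), linked(b), near(b,d), near(b,e), ready(b), ready(d)}
3. push(d)  →  {clear(b,a), clear(b,b), clear(b,d), clear(b,e), clear(d,a), clear(e,d), linked(b), near(b,d), near(b,e), on(d), ready(b), ready(d)}
optimal plan length = 3; 3 > 1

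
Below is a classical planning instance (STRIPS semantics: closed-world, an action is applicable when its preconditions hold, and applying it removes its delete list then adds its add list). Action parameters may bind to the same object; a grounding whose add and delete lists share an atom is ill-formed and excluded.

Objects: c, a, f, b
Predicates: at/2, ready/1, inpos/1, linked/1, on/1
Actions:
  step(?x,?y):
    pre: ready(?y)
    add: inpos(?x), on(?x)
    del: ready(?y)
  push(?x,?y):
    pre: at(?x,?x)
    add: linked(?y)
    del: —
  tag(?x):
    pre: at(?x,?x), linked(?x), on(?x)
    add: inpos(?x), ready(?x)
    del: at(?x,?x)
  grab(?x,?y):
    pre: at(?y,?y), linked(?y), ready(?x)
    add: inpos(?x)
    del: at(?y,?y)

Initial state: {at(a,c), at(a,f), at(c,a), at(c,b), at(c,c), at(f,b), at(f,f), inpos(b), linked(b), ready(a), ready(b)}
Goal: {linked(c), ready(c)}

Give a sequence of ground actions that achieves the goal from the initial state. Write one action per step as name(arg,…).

step(c,a); push(c,c); tag(c)

1. step(c,a)  →  {at(a,c), at(a,f), at(c,a), at(c,b), at(c,c), at(f,b), at(f,f), inpos(b), inpos(c), linked(b), on(c), ready(b)}
2. push(c,c)  →  {at(a,c), at(a,f), at(c,a), at(c,b), at(c,c), at(f,b), at(f,f), inpos(b), inpos(c), linked(b), linked(c), on(c), ready(b)}
3. tag(c)  →  {at(a,c), at(a,f), at(c,a), at(c,b), at(f,b), at(f,f), inpos(b), inpos(c), linked(b), linked(c), on(c), ready(b), ready(c)}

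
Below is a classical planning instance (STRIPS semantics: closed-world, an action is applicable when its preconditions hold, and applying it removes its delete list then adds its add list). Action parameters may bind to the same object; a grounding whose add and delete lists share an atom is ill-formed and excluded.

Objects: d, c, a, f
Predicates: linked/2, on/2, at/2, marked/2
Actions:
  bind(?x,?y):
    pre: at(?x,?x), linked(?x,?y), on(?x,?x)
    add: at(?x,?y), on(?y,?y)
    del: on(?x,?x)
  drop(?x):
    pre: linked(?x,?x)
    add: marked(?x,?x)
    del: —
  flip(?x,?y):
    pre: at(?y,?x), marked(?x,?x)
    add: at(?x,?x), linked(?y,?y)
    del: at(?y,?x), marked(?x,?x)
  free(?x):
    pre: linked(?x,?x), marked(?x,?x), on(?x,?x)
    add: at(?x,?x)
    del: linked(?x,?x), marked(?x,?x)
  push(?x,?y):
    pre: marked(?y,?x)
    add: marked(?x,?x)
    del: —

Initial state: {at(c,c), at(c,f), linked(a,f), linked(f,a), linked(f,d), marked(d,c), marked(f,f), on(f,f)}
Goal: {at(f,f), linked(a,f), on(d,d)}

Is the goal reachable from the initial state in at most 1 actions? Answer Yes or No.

No

1. flip(f,c)  →  {at(c,c), at(f,f), linked(a,f), linked(c,c), linked(f,a), linked(f,d), marked(d,c), on(f,f)}
2. bind(f,d)  →  {at(c,c), at(f,d), at(f,f), linked(a,f), linked(c,c), linked(f,a), linked(f,d), marked(d,c), on(d,d)}
optimal plan length = 2; 2 > 1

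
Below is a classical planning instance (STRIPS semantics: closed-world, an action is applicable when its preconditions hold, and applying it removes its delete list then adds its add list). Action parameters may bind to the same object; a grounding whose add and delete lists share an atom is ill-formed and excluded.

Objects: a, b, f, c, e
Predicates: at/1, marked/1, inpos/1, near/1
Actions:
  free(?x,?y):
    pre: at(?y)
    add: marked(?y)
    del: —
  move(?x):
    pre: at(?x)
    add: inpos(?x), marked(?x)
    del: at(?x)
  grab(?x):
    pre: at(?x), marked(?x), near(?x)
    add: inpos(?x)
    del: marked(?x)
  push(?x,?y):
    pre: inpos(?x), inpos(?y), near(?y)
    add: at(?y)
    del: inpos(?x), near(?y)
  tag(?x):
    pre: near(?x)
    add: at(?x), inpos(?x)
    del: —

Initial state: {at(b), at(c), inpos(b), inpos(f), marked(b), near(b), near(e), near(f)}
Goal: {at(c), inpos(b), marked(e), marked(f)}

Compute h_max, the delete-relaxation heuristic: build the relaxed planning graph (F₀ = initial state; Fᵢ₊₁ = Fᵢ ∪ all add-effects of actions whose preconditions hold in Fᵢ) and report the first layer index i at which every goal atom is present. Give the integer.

2

F0 = init (8 atoms)
F1 = F0 ∪ {at(e), at(f), inpos(c), inpos(e), marked(c)}  (13 atoms)
F2 = F1 ∪ {marked(e), marked(f)}  (15 atoms)
goal ⊆ F2  ⇒  h_max = 2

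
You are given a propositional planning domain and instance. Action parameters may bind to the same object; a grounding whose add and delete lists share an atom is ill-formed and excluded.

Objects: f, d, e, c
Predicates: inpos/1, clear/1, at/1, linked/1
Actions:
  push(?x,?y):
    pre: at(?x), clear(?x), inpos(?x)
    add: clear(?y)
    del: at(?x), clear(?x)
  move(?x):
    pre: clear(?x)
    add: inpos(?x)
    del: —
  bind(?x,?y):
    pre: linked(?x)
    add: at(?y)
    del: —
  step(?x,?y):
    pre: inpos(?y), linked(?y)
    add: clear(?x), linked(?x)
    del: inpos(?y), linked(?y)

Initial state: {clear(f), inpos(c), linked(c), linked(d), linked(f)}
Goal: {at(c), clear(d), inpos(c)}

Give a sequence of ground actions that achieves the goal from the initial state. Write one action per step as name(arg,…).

1. move(f)  →  {clear(f), inpos(c), inpos(f), linked(c), linked(d), linked(f)}
2. bind(f,c)  →  {at(c), clear(f), inpos(c), inpos(f), linked(c), linked(d), linked(f)}
3. step(d,f)  →  {at(c), clear(d), clear(f), inpos(c), linked(c), linked(d)}

move(f); bind(f,c); step(d,f)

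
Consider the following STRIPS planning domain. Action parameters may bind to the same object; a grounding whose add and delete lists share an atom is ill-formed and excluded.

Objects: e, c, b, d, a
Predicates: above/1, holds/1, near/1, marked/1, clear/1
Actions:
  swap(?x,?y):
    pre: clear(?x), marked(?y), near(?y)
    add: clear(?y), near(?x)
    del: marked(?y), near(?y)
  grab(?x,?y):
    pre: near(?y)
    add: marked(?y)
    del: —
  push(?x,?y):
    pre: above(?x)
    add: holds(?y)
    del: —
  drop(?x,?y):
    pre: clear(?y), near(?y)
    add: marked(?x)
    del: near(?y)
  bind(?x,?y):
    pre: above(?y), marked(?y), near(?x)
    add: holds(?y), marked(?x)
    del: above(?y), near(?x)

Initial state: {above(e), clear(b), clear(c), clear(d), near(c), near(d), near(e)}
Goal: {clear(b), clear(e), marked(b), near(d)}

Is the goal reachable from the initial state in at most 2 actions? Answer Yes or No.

No

1. grab(e,e)  →  {above(e), clear(b), clear(c), clear(d), marked(e), near(c), near(d), near(e)}
2. swap(c,e)  →  {above(e), clear(b), clear(c), clear(d), clear(e), near(c), near(d)}
3. drop(b,c)  →  {above(e), clear(b), clear(c), clear(d), clear(e), marked(b), near(d)}
optimal plan length = 3; 3 > 2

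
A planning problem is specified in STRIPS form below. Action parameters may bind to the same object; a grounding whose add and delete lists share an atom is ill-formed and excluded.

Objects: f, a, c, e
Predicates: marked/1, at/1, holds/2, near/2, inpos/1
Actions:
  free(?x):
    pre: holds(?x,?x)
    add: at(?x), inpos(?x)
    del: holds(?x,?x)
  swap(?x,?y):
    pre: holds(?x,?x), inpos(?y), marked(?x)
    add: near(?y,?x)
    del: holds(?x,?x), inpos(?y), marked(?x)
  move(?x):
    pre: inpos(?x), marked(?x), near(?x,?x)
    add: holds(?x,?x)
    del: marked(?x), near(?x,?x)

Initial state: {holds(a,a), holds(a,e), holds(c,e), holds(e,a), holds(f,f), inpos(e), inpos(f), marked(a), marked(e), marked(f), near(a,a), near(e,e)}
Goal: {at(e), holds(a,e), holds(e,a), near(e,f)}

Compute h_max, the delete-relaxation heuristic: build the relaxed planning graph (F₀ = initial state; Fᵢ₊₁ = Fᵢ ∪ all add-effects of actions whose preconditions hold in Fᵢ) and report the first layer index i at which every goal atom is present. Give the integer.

2

F0 = init (12 atoms)
F1 = F0 ∪ {at(a), at(f), holds(e,e), inpos(a), near(e,a), near(e,f), near(f,a), near(f,f)}  (20 atoms)
F2 = F1 ∪ {at(e), near(a,e), near(a,f), near(f,e)}  (24 atoms)
goal ⊆ F2  ⇒  h_max = 2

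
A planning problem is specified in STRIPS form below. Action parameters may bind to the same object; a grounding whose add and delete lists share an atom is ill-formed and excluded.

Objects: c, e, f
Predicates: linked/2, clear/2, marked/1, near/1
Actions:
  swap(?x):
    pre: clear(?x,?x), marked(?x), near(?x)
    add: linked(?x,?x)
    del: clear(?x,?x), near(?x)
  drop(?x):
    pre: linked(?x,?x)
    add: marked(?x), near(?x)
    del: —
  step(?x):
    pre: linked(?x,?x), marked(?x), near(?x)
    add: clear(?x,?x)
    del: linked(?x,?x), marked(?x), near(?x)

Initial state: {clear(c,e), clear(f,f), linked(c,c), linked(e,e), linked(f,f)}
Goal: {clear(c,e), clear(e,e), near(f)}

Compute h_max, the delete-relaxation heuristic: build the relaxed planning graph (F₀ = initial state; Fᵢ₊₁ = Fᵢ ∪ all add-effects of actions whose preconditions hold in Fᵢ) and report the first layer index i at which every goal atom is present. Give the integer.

F0 = init (5 atoms)
F1 = F0 ∪ {marked(c), marked(e), marked(f), near(c), near(e), near(f)}  (11 atoms)
F2 = F1 ∪ {clear(c,c), clear(e,e)}  (13 atoms)
goal ⊆ F2  ⇒  h_max = 2

2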